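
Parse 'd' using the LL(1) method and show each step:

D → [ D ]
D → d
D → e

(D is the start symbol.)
Stack is shown with the top on the left.

Stack  Input  Action
--------------------
D $    d $    output D → d
d $    d $    match 'd'
$      $      accept

The string is accepted.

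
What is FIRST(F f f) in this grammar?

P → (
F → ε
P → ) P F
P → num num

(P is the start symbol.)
{ 'f' }

FIRST sets of the non-terminals involved (from the grammar, by fixed-point iteration):
  FIRST(F) = { ε }

To compute FIRST(F f f), process the symbols left to right:
Symbol F is a non-terminal. Add FIRST(F) \ {ε} = { }
F is nullable (ε ∈ FIRST(F)), continue to the next symbol.
Symbol f is a terminal. Add 'f' and stop.
FIRST(F f f) = { 'f' }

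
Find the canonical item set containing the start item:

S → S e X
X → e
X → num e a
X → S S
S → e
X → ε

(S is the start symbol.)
First, augment the grammar with S' → S
I₀ = CLOSURE({ [S' → . S] }):
  [S' → . S] has the dot before S: add [S → . S e X], [S → . e]
No further items can be added.

I₀ = { [S → . S e X], [S → . e], [S' → . S] }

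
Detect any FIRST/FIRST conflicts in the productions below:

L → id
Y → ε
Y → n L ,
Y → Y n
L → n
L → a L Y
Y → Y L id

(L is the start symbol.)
FIRST sets of the non-terminals at (or reachable through a nullable prefix from) the front of some alternative:
  FIRST(Y) = { 'a', 'id', 'n', ε }
  FIRST(L) = { 'a', 'id', 'n' }

Productions for L:
  L → id: FIRST = { 'id' }
  L → n: FIRST = { 'n' }
  L → a L Y: FIRST = { 'a' }
Productions for Y:
  Y → ε: FIRST = { ε }
  Y → n L ,: FIRST = { 'n' }
  Y → Y n: FIRST = { 'a', 'id', 'n' }
  Y → Y L id: FIRST = { 'a', 'id', 'n' }

Conflict for Y: Y → n L , and Y → Y n
  Overlap: { 'n' }
Conflict for Y: Y → n L , and Y → Y L id
  Overlap: { 'n' }
Conflict for Y: Y → Y n and Y → Y L id
  Overlap: { 'a', 'id', 'n' }

Answer: Yes. Y → n L ',' / Y → Y n on { 'n' }; Y → n L ',' / Y → Y L id on { 'n' }; Y → Y n / Y → Y L id on { 'a', 'id', 'n' }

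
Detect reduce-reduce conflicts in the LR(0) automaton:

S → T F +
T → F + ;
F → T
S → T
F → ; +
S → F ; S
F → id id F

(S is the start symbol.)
A reduce-reduce conflict occurs when an LR(0) state has two complete items [A → α .] and [B → β .] — both call for a reduction, and with no lookahead the parser cannot choose between them.

Augment with S' → S and build the canonical LR(0) collection (I0 = CLOSURE({[S' → . S]}), then GOTO on every symbol after a dot until no new states appear). It has 16 states:
  I0: { [F → . ; +], [F → . T], [F → . id id F], [S → . F ; S], [S → . T F +], [S → . T], [S' → . S], [T → . F + ;] }  — shift
  I1: { [F → ; . +] }  — shift
  I2: { [S → F . ; S], [T → F . + ;] }  — shift
  I3: { [S' → S .] }  — accept
  I4: { [F → . ; +], [F → . T], [F → . id id F], [F → T .], [S → T . F +], [S → T .], [T → . F + ;] }  — shift, 2 reduces
  I5: { [F → id . id F] }  — shift
  I6: { [F → . ; +], [F → . T], [F → . id id F], [F → id id . F], [T → . F + ;] }  — shift
  I7: { [F → id id F .], [T → F . + ;] }  — shift, reduce
  I8: { [F → T .] }  — reduce
  I9: { [T → F + . ;] }  — shift
  I10: { [T → F + ; .] }  — reduce
  I11: { [S → T F . +], [T → F . + ;] }  — shift
  I12: { [S → T F + .], [T → F + . ;] }  — shift, reduce
  I13: { [F → . ; +], [F → . T], [F → . id id F], [S → . F ; S], [S → . T F +], [S → . T], [S → F ; . S], [T → . F + ;] }  — shift
  I14: { [S → F ; S .] }  — reduce
  I15: { [F → ; + .] }  — reduce

I4 contains complete items [F → T .], [S → T .] — reduce-reduce conflict.

Answer: Yes — I4: [F → T .] vs [S → T .]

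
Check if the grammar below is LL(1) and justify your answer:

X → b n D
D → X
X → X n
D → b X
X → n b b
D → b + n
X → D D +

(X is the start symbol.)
A grammar is LL(1) if for each non-terminal N with multiple productions, the predict sets of those productions are pairwise disjoint, where PREDICT(N → α) = (FIRST(α) \ {ε}) ∪ (FOLLOW(N) if α ⇒* ε).

Relevant sets:
  FIRST(X) = { 'b', 'n' }
  FIRST(D) = { 'b', 'n' }

For X:
  PREDICT(X → b n D) = { 'b' }
  PREDICT(X → X n) = { 'b', 'n' }
  PREDICT(X → n b b) = { 'n' }
  PREDICT(X → D D '+') = { 'b', 'n' }
For D:
  PREDICT(D → X) = { 'b', 'n' }
  PREDICT(D → b X) = { 'b' }
  PREDICT(D → b '+' n) = { 'b' }

Conflict found: Predict set conflict for X: { 'b' }
The grammar is NOT LL(1).

Answer: No. Predict set conflict for X: { 'b' }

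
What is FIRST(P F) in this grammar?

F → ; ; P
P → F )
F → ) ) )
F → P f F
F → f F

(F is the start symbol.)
{ ')', ';', 'f' }

FIRST sets of the non-terminals involved (from the grammar, by fixed-point iteration):
  FIRST(P) = { ')', ';', 'f' }

To compute FIRST(P F), process the symbols left to right:
Symbol P is a non-terminal. Add FIRST(P) \ {ε} = { ')', ';', 'f' }
P is not nullable (ε ∉ FIRST(P)), so stop here.
FIRST(P F) = { ')', ';', 'f' }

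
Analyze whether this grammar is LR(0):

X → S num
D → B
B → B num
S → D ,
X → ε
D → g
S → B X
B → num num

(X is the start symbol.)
Augment with X' → X and build the canonical LR(0) collection (I0 = CLOSURE({[X' → . X]}), then GOTO on every symbol after a dot until no new states appear). It has 12 states:
  I0: { [B → . B num], [B → . num num], [D → . B], [D → . g], [S → . B X], [S → . D ,], [X → . S num], [X → .], [X' → . X] }  — shift, reduce
  I1: { [B → . B num], [B → . num num], [B → B . num], [D → . B], [D → . g], [D → B .], [S → . B X], [S → . D ,], [S → B . X], [X → . S num], [X → .] }  — shift, 2 reduces
  I2: { [S → D . ,] }  — shift
  I3: { [X → S . num] }  — shift
  I4: { [X' → X .] }  — accept
  I5: { [D → g .] }  — reduce
  I6: { [B → num . num] }  — shift
  I7: { [B → num num .] }  — reduce
  I8: { [X → S num .] }  — reduce
  I9: { [S → D , .] }  — reduce
  I10: { [S → B X .] }  — reduce
  I11: { [B → B num .], [B → num . num] }  — shift, reduce

Conflict in state I0:
  Shift-reduce conflict between [X → .] and [B → . num num]
So the grammar is NOT LR(0).

Answer: No. Shift-reduce conflict between [X → .] and [B → . num num]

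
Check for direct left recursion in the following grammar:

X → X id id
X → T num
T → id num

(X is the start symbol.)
Yes, X is left-recursive

X → X id id: LEFT RECURSIVE (starts with X)
X → T num: starts with T
T → id num: starts with id

The grammar has direct left recursion on: X.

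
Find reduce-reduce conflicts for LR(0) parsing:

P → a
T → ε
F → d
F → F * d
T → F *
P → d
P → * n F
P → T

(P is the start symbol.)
Yes — I6: [F → d .] vs [P → d .]

Augment with P' → P and build the canonical LR(0) collection (I0 = CLOSURE({[P' → . P]}), then GOTO on every symbol after a dot until no new states appear). It has 13 states:
  I0: { [F → . F * d], [F → . d], [P → . * n F], [P → . T], [P → . a], [P → . d], [P' → . P], [T → . F *], [T → .] }  — shift, reduce
  I1: { [P → * . n F] }  — shift
  I2: { [F → F . * d], [T → F . *] }  — shift
  I3: { [P' → P .] }  — accept
  I4: { [P → T .] }  — reduce
  I5: { [P → a .] }  — reduce
  I6: { [F → d .], [P → d .] }  — 2 reduces
  I7: { [F → F * . d], [T → F * .] }  — shift, reduce
  I8: { [F → F * d .] }  — reduce
  I9: { [F → . F * d], [F → . d], [P → * n . F] }  — shift
  I10: { [F → F . * d], [P → * n F .] }  — shift, reduce
  I11: { [F → d .] }  — reduce
  I12: { [F → F * . d] }  — shift

I6 contains complete items [F → d .], [P → d .] — reduce-reduce conflict.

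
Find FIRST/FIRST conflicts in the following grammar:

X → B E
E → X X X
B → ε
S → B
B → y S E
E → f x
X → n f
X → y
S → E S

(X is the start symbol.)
Yes. X → B E / X → n f on { 'n' }; X → B E / X → y on { 'y' }; E → X X X / E → f x on { 'f' }; S → B / S → E S on { 'y' }

A FIRST/FIRST conflict occurs when two productions N → α and N → β for the same non-terminal have FIRST(α) ∩ FIRST(β) ≠ ∅ (with ε ∈ FIRST of a nullable right-hand side, so two nullable alternatives also conflict).

FIRST sets of the non-terminals at (or reachable through a nullable prefix from) the front of some alternative:
  FIRST(B) = { 'y', ε }
  FIRST(E) = { 'f', 'n', 'y' }
  FIRST(X) = { 'f', 'n', 'y' }

Productions for X:
  X → B E: FIRST = { 'f', 'n', 'y' }
  X → n f: FIRST = { 'n' }
  X → y: FIRST = { 'y' }
Productions for E:
  E → X X X: FIRST = { 'f', 'n', 'y' }
  E → f x: FIRST = { 'f' }
Productions for B:
  B → ε: FIRST = { ε }
  B → y S E: FIRST = { 'y' }
Productions for S:
  S → B: FIRST = { 'y', ε }
  S → E S: FIRST = { 'f', 'n', 'y' }

Conflict for X: X → B E and X → n f
  Overlap: { 'n' }
Conflict for X: X → B E and X → y
  Overlap: { 'y' }
Conflict for E: E → X X X and E → f x
  Overlap: { 'f' }
Conflict for S: S → B and S → E S
  Overlap: { 'y' }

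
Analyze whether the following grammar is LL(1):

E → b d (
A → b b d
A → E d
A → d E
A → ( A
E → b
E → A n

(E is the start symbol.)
A grammar is LL(1) if for each non-terminal N with multiple productions, the predict sets of those productions are pairwise disjoint, where PREDICT(N → α) = (FIRST(α) \ {ε}) ∪ (FOLLOW(N) if α ⇒* ε).

Relevant sets:
  FIRST(A) = { '(', 'b', 'd' }
  FIRST(E) = { '(', 'b', 'd' }

For E:
  PREDICT(E → b d '(') = { 'b' }
  PREDICT(E → b) = { 'b' }
  PREDICT(E → A n) = { '(', 'b', 'd' }
For A:
  PREDICT(A → b b d) = { 'b' }
  PREDICT(A → E d) = { '(', 'b', 'd' }
  PREDICT(A → d E) = { 'd' }
  PREDICT(A → '(' A) = { '(' }

Conflict found: Predict set conflict for E: { 'b' }
The grammar is NOT LL(1).

Answer: No. Predict set conflict for E: { 'b' }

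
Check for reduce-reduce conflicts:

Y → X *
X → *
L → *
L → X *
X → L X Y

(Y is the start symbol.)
Yes — I1: [L → * .] vs [X → * .]; I5: [L → X * .] vs [Y → X * .]; I7: [L → * .] vs [L → X * .]

A reduce-reduce conflict occurs when an LR(0) state has two complete items [A → α .] and [B → β .] — both call for a reduction, and with no lookahead the parser cannot choose between them.

Augment with Y' → Y and build the canonical LR(0) collection (I0 = CLOSURE({[Y' → . Y]}), then GOTO on every symbol after a dot until no new states appear). It has 9 states:
  I0: { [L → . *], [L → . X *], [X → . *], [X → . L X Y], [Y → . X *], [Y' → . Y] }  — shift
  I1: { [L → * .], [X → * .] }  — 2 reduces
  I2: { [L → . *], [L → . X *], [X → . *], [X → . L X Y], [X → L . X Y] }  — shift
  I3: { [L → X . *], [Y → X . *] }  — shift
  I4: { [Y' → Y .] }  — accept
  I5: { [L → X * .], [Y → X * .] }  — 2 reduces
  I6: { [L → . *], [L → . X *], [L → X . *], [X → . *], [X → . L X Y], [X → L X . Y], [Y → . X *] }  — shift
  I7: { [L → * .], [L → X * .], [X → * .] }  — 3 reduces
  I8: { [X → L X Y .] }  — reduce

I1 contains complete items [L → * .], [X → * .] — reduce-reduce conflict.
I5 contains complete items [L → X * .], [Y → X * .] — reduce-reduce conflict.
I7 contains complete items [L → * .], [L → X * .], [X → * .] — reduce-reduce conflict.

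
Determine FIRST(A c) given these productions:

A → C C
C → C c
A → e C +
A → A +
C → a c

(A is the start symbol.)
{ 'a', 'e' }

FIRST sets of the non-terminals involved (from the grammar, by fixed-point iteration):
  FIRST(A) = { 'a', 'e' }

To compute FIRST(A c), process the symbols left to right:
Symbol A is a non-terminal. Add FIRST(A) \ {ε} = { 'a', 'e' }
A is not nullable (ε ∉ FIRST(A)), so stop here.
FIRST(A c) = { 'a', 'e' }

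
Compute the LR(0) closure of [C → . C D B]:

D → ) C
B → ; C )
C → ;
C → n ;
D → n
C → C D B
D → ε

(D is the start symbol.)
To compute CLOSURE, for each item [A → α.Bβ] where B is a non-terminal, add [B → .γ] for all productions B → γ; repeat for the newly added items until nothing changes.

Start with: [C → . C D B]
  [C → . C D B] has the dot before C: add [C → . ;], [C → . n ;]
No further items can be added.

CLOSURE = { [C → . ;], [C → . C D B], [C → . n ;] }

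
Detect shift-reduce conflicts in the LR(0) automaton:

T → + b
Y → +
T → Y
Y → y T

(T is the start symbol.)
A shift-reduce conflict occurs when an LR(0) state has both:
  - a complete (reduce) item [A → α .] (dot at the end), and
  - a shift item [B → β . c γ] (dot before a terminal).

Augment with T' → T and build the canonical LR(0) collection (I0 = CLOSURE({[T' → . T]}), then GOTO on every symbol after a dot until no new states appear). It has 7 states:
  I0: { [T → . + b], [T → . Y], [T' → . T], [Y → . +], [Y → . y T] }  — shift
  I1: { [T → + . b], [Y → + .] }  — shift, reduce
  I2: { [T' → T .] }  — accept
  I3: { [T → Y .] }  — reduce
  I4: { [T → . + b], [T → . Y], [Y → . +], [Y → . y T], [Y → y . T] }  — shift
  I5: { [Y → y T .] }  — reduce
  I6: { [T → + b .] }  — reduce

I1 contains reduce item [Y → + .] and shift item [T → + . b] — shift-reduce conflict.

Answer: Yes — I1: [Y → + .] vs [T → + . b]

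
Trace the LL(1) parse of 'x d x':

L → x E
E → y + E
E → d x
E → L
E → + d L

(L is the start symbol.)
LL(1) parsing maintains a stack (initially the start symbol over $) and the input. At each step: if the stack top is a terminal, match it against the current input token; if it is a non-terminal N, replace it with the RHS of M[N, lookahead] (the unique production whose predict set contains the lookahead).

Stack is shown with the top on the left.

Stack  Input    Action
----------------------
L $    x d x $  output L → x E
x E $  x d x $  match 'x'
E $    d x $    output E → d x
d x $  d x $    match 'd'
x $    x $      match 'x'
$      $        accept

The string is accepted.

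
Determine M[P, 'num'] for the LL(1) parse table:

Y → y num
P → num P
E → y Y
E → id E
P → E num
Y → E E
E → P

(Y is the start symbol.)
To find M[P, 'num'], we find productions for P where 'num' is in the predict set (PREDICT(N → α) = (FIRST(α) \ {ε}) ∪ (FOLLOW(N) if α ⇒* ε)).

Relevant sets:
  FIRST(E) = { 'id', 'num', 'y' }

P → num P: PREDICT = { 'num' }
  'num' is in predict set, so this production goes in M[P, 'num']
P → E num: PREDICT = { 'id', 'num', 'y' }
  'num' is in predict set, so this production goes in M[P, 'num']

M[P, 'num'] = P → num P, P → E num  (a multiply-defined cell — the grammar is not LL(1))

Answer: P → num P, P → E num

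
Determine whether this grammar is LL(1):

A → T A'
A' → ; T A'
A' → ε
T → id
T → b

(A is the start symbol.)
Yes, the grammar is LL(1).

A grammar is LL(1) if for each non-terminal N with multiple productions, the predict sets of those productions are pairwise disjoint, where PREDICT(N → α) = (FIRST(α) \ {ε}) ∪ (FOLLOW(N) if α ⇒* ε).

Relevant sets:
  FOLLOW(A') = { $ }

For A':
  PREDICT(A' → ';' T A') = { ';' }
  PREDICT(A' → ε) = { $ }
For T:
  PREDICT(T → id) = { 'id' }
  PREDICT(T → b) = { 'b' }
A has a single production, so nothing to check there.

All predict sets are disjoint. The grammar IS LL(1).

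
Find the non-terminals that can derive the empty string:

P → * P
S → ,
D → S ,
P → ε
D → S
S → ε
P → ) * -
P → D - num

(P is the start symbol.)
{ 'D', 'P', 'S' }

ε-productions: P → ε, S → ε
So P, S are immediately nullable.
D → S: every symbol on the right is nullable, so D is nullable too.
Every non-terminal is now nullable.
Nullable = { 'D', 'P', 'S' }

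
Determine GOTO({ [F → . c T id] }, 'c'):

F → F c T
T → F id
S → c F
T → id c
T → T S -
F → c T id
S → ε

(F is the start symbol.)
GOTO(I, 'c') = CLOSURE({ [A → αX.β] : [A → α.Xβ] ∈ I, X = 'c' })

Items with dot before 'c', with the dot advanced:
  [F → . c T id] → [F → c . T id]
Closure of the advanced items:
  [F → c . T id] has the dot before T: add [T → . F id], [T → . id c], [T → . T S -]
  [T → . F id] has the dot before F: add [F → . F c T], [F → . c T id]

GOTO = { [F → . F c T], [F → . c T id], [F → c . T id], [T → . F id], [T → . T S -], [T → . id c] }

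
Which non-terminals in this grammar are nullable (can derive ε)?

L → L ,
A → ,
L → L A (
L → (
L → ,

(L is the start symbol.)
There are no ε-productions, so no non-terminal can derive ε.
No non-terminals are nullable.

Answer: None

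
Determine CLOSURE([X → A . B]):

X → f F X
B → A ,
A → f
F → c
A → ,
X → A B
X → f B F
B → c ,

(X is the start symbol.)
{ [A → . ,], [A → . f], [B → . A ,], [B → . c ,], [X → A . B] }

To compute CLOSURE, for each item [A → α.Bβ] where B is a non-terminal, add [B → .γ] for all productions B → γ; repeat for the newly added items until nothing changes.

Start with: [X → A . B]
  [X → A . B] has the dot before B: add [B → . A ,], [B → . c ,]
  [B → . A ,] has the dot before A: add [A → . f], [A → . ,]
No further items can be added.

CLOSURE = { [A → . ,], [A → . f], [B → . A ,], [B → . c ,], [X → A . B] }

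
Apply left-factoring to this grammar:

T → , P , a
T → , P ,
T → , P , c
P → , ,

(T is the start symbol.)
Left-factoring transforms A → αβ₁ | αβ₂ into A → αA' and A' → β₁ | β₂
(α is the longest common prefix among the alternatives). Repeat until
no nonterminal has two alternatives with a common prefix.

Round 1: T has alternatives sharing prefix ', P ,'. Introduce T': T → , P , T'
  Add: T' → a
  Add: T' → ε
  Add: T' → c

No remaining common prefixes — done.

Resulting grammar:
T → , P , T'
T' → a
T' → ε
T' → c
P → , ,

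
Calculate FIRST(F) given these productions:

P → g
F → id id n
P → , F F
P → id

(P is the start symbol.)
From F → id id n:
  - id is a terminal: add 'id' and stop

Collecting: FIRST(F) = { 'id' }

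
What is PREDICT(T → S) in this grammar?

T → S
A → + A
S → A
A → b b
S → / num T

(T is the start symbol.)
PREDICT(T → S) = (FIRST(RHS) \ {ε}) ∪ (FOLLOW(T) if ε ∈ FIRST(RHS), i.e. RHS ⇒* ε)
FIRST(S) = { '+', '/', 'b' }
FIRST(S) = { '+', '/', 'b' }
ε ∉ FIRST(S), so FOLLOW(T) is not added.
PREDICT(T → S) = { '+', '/', 'b' }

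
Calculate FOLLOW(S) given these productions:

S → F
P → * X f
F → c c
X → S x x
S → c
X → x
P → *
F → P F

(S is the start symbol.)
{ $, 'x' }

To compute FOLLOW(S), find every occurrence of S on a right-hand side N → α S β: add FIRST(β) \ {ε}, and if β is empty or nullable also add FOLLOW(N). Iterate to a fixed point.

S is the start symbol, so $ ∈ FOLLOW(S).
In X → S x x: S is followed by x x, add FIRST(x x) \ {ε} = { 'x' }

Taking the union: FOLLOW(S) = { $, 'x' }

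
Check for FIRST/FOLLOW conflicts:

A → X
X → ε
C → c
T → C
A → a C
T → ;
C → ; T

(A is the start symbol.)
A FIRST/FOLLOW conflict occurs when a non-terminal N has a nullable alternative N → β (β ⇒* ε) and another alternative N → α with FIRST(α) ∩ FOLLOW(N) ≠ ∅: on such a lookahead the parser cannot decide between expanding α and letting N vanish via β.

Nullable non-terminals: A, X.
FIRST sets used below: FIRST(X) = { ε }

A: nullable alternative(s) A → X; FOLLOW(A) = { $ }
  A → X: FIRST \ {ε} = { } — this is the only nullable alternative, skip
  A → a C: FIRST \ {ε} = { 'a' } — disjoint from FOLLOW(A)
X has a nullable alternative but only one production, so nothing to check.

C, T have no nullable alternative, so no FIRST/FOLLOW check is needed there.

No FIRST/FOLLOW conflicts found.

Answer: No FIRST/FOLLOW conflicts.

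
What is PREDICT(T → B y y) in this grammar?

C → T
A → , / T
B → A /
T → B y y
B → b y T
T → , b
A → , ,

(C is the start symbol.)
PREDICT(T → B y y) = (FIRST(RHS) \ {ε}) ∪ (FOLLOW(T) if ε ∈ FIRST(RHS), i.e. RHS ⇒* ε)
FIRST(B) = { ',', 'b' }
FIRST(B y y) = { ',', 'b' }
ε ∉ FIRST(B y y), so FOLLOW(T) is not added.
PREDICT(T → B y y) = { ',', 'b' }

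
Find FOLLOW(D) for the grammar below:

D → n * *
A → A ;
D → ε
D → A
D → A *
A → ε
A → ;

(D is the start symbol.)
To compute FOLLOW(D), find every occurrence of D on a right-hand side N → α D β: add FIRST(β) \ {ε}, and if β is empty or nullable also add FOLLOW(N). Iterate to a fixed point.

D is the start symbol, so $ ∈ FOLLOW(D).
D does not occur on any right-hand side.

Taking the union: FOLLOW(D) = { $ }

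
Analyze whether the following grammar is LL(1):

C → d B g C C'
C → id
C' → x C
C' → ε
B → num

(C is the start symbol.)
Relevant sets:
  FOLLOW(C') = { $, 'x' }

For C:
  PREDICT(C → d B g C C') = { 'd' }
  PREDICT(C → id) = { 'id' }
For C':
  PREDICT(C' → x C) = { 'x' }
  PREDICT(C' → ε) = { $, 'x' }
B has a single production, so nothing to check there.

Conflict found: Predict set conflict for C': { 'x' }
The grammar is NOT LL(1).

Answer: No. Predict set conflict for C': { 'x' }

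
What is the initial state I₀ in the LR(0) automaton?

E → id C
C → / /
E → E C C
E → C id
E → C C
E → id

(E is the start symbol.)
{ [C → . / /], [E → . C C], [E → . C id], [E → . E C C], [E → . id C], [E → . id], [E' → . E] }

First, augment the grammar with E' → E
I₀ = CLOSURE({ [E' → . E] }):
  [E' → . E] has the dot before E: add [E → . id C], [E → . E C C], [E → . C id], [E → . C C], [E → . id]
  [E → . C id] has the dot before C: add [C → . / /]
No further items can be added.

I₀ = { [C → . / /], [E → . C C], [E → . C id], [E → . E C C], [E → . id C], [E → . id], [E' → . E] }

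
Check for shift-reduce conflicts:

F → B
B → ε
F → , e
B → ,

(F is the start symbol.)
A shift-reduce conflict occurs when an LR(0) state has both:
  - a complete (reduce) item [A → α .] (dot at the end), and
  - a shift item [B → β . c γ] (dot before a terminal).

Augment with F' → F and build the canonical LR(0) collection (I0 = CLOSURE({[F' → . F]}), then GOTO on every symbol after a dot until no new states appear). It has 5 states:
  I0: { [B → . ,], [B → .], [F → . , e], [F → . B], [F' → . F] }  — shift, reduce
  I1: { [B → , .], [F → , . e] }  — shift, reduce
  I2: { [F → B .] }  — reduce
  I3: { [F' → F .] }  — accept
  I4: { [F → , e .] }  — reduce

I0 contains reduce item [B → .] and shift items [B → . ,], [F → . , e] — shift-reduce conflict.
I1 contains reduce item [B → , .] and shift item [F → , . e] — shift-reduce conflict.

Answer: Yes — I0: [B → .] vs [B → . ,]; I1: [B → , .] vs [F → , . e]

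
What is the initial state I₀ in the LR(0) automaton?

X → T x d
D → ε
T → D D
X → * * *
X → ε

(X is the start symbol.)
First, augment the grammar with X' → X
I₀ = CLOSURE({ [X' → . X] }):
  [X' → . X] has the dot before X: add [X → . T x d], [X → . * * *], [X → .]
  [X → . T x d] has the dot before T: add [T → . D D]
  [T → . D D] has the dot before D: add [D → .]
No further items can be added.

I₀ = { [D → .], [T → . D D], [X → . * * *], [X → . T x d], [X → .], [X' → . X] }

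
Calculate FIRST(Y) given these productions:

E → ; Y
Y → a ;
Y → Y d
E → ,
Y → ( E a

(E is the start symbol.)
To compute FIRST(Y), examine every production with Y on the left-hand side, reading each right-hand side left to right until a non-nullable symbol is reached.

From Y → a ;:
  - a is a terminal: add 'a' and stop
From Y → Y d:
  - Y is the symbol being defined: contributes nothing new
    Y is not nullable, so stop
From Y → ( E a:
  - '(' is a terminal: add '(' and stop

Collecting: FIRST(Y) = { '(', 'a' }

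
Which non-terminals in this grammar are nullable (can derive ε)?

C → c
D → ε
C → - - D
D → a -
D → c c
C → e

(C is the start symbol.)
{ 'D' }

A non-terminal is nullable if it can derive ε (the empty string): either it has an ε-production, or it has a production whose right-hand side consists entirely of nullable non-terminals.

ε-productions: D → ε
So D is immediately nullable.
No further non-terminal can be added: every production for the remaining non-terminals contains a terminal or a non-nullable non-terminal.
Nullable = { 'D' }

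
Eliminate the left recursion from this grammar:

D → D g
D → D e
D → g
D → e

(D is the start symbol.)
D → g D'
D → e D'
D' → g D'
D' → e D'
D' → ε

D is directly left-recursive. The standard transformation for
  A → A α₁ | ... | A α_m | β₁ | ... | β_n
is
  A  → β₁ A' | ... | β_n A'
  A' → α₁ A' | ... | α_m A' | ε

D → g becomes D → g D'
D → e becomes D → e D'
D → D g becomes D' → g D'
D → D e becomes D' → e D'
Add D' → ε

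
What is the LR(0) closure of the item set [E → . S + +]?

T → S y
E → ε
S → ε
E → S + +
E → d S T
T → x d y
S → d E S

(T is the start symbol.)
Start with: [E → . S + +]
  [E → . S + +] has the dot before S: add [S → .], [S → . d E S]
No further items can be added.

CLOSURE = { [E → . S + +], [S → . d E S], [S → .] }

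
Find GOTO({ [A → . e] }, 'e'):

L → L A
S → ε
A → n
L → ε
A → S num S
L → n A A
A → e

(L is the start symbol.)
GOTO(I, 'e') = CLOSURE({ [A → αX.β] : [A → α.Xβ] ∈ I, X = 'e' })

Items with dot before 'e', with the dot advanced:
  [A → . e] → [A → e .]
Closure adds nothing (no advanced item has the dot before a non-terminal).

GOTO = { [A → e .] }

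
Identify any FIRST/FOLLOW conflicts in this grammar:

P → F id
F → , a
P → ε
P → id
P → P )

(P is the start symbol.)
A FIRST/FOLLOW conflict occurs when a non-terminal N has a nullable alternative N → β (β ⇒* ε) and another alternative N → α with FIRST(α) ∩ FOLLOW(N) ≠ ∅: on such a lookahead the parser cannot decide between expanding α and letting N vanish via β.

Nullable non-terminals: P.
FIRST sets used below: FIRST(F) = { ',' }, FIRST(P) = { ')', ',', 'id', ε }

P: nullable alternative(s) P → ε; FOLLOW(P) = { $, ')' }
  P → F id: FIRST \ {ε} = { ',' } — disjoint from FOLLOW(P)
  P → ε: FIRST \ {ε} = { } — this is the only nullable alternative, skip
  P → id: FIRST \ {ε} = { 'id' } — disjoint from FOLLOW(P)
  P → P ): FIRST \ {ε} = { ')', ',', 'id' } — overlaps FOLLOW(P) on { ')' }: CONFLICT

F has no nullable alternative, so no FIRST/FOLLOW check is needed there.

So the grammar has 1 FIRST/FOLLOW conflict (marked CONFLICT above).

Answer: Yes. P → P ')' with FOLLOW(P) on { ')' }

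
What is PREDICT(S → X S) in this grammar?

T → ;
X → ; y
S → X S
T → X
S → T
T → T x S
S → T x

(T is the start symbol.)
PREDICT(S → X S) = (FIRST(RHS) \ {ε}) ∪ (FOLLOW(S) if ε ∈ FIRST(RHS), i.e. RHS ⇒* ε)
FIRST(X) = { ';' }
FIRST(X S) = { ';' }
ε ∉ FIRST(X S), so FOLLOW(S) is not added.
PREDICT(S → X S) = { ';' }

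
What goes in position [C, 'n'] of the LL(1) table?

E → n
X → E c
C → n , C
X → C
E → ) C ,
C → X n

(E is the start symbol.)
To find M[C, 'n'], we find productions for C where 'n' is in the predict set (PREDICT(N → α) = (FIRST(α) \ {ε}) ∪ (FOLLOW(N) if α ⇒* ε)).

Relevant sets:
  FIRST(X) = { ')', 'n' }

C → n , C: PREDICT = { 'n' }
  'n' is in predict set, so this production goes in M[C, 'n']
C → X n: PREDICT = { ')', 'n' }
  'n' is in predict set, so this production goes in M[C, 'n']

M[C, 'n'] = C → n , C, C → X n  (a multiply-defined cell — the grammar is not LL(1))

Answer: C → n , C, C → X n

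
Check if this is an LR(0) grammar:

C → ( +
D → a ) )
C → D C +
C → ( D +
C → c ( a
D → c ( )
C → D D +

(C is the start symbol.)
A grammar is LR(0) if no state in the canonical LR(0) collection has:
  - both a shift item (dot before a terminal) and a complete item (shift-reduce conflict), or
  - two or more complete items (reduce-reduce conflict; the accept item [C' → C .] counts as a complete item here).

Augment with C' → C and build the canonical LR(0) collection (I0 = CLOSURE({[C' → . C]}), then GOTO on every symbol after a dot until no new states appear). It has 20 states:
  I0: { [C → . ( +], [C → . ( D +], [C → . D C +], [C → . D D +], [C → . c ( a], [C' → . C], [D → . a ) )], [D → . c ( )] }  — shift
  I1: { [C → ( . +], [C → ( . D +], [D → . a ) )], [D → . c ( )] }  — shift
  I2: { [C' → C .] }  — accept
  I3: { [C → . ( +], [C → . ( D +], [C → . D C +], [C → . D D +], [C → . c ( a], [C → D . C +], [C → D . D +], [D → . a ) )], [D → . c ( )] }  — shift
  I4: { [D → a . ) )] }  — shift
  I5: { [C → c . ( a], [D → c . ( )] }  — shift
  I6: { [C → c ( . a], [D → c ( . )] }  — shift
  I7: { [D → c ( ) .] }  — reduce
  I8: { [C → c ( a .] }  — reduce
  I9: { [D → a ) . )] }  — shift
  I10: { [D → a ) ) .] }  — reduce
  I11: { [C → D C . +] }  — shift
  I12: { [C → . ( +], [C → . ( D +], [C → . D C +], [C → . D D +], [C → . c ( a], [C → D . C +], [C → D . D +], [C → D D . +], [D → . a ) )], [D → . c ( )] }  — shift
  I13: { [C → D D + .] }  — reduce
  I14: { [C → D C + .] }  — reduce
  I15: { [C → ( + .] }  — reduce
  I16: { [C → ( D . +] }  — shift
  I17: { [D → c . ( )] }  — shift
  I18: { [D → c ( . )] }  — shift
  I19: { [C → ( D + .] }  — reduce

Every state is either a pure shift/goto state or contains exactly one complete item and nothing to shift — no conflicts. The grammar is LR(0).

Answer: Yes, the grammar is LR(0)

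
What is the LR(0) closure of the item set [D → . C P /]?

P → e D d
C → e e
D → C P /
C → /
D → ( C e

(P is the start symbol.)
To compute CLOSURE, for each item [A → α.Bβ] where B is a non-terminal, add [B → .γ] for all productions B → γ; repeat for the newly added items until nothing changes.

Start with: [D → . C P /]
  [D → . C P /] has the dot before C: add [C → . e e], [C → . /]
No further items can be added.

CLOSURE = { [C → . /], [C → . e e], [D → . C P /] }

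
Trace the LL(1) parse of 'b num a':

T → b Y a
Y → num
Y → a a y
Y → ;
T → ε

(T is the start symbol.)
LL(1) parsing maintains a stack (initially the start symbol over $) and the input. At each step: if the stack top is a terminal, match it against the current input token; if it is a non-terminal N, replace it with the RHS of M[N, lookahead] (the unique production whose predict set contains the lookahead).

Stack is shown with the top on the left.

Stack    Input      Action
--------------------------
T $      b num a $  output T → b Y a
b Y a $  b num a $  match 'b'
Y a $    num a $    output Y → num
num a $  num a $    match 'num'
a $      a $        match 'a'
$        $          accept

The string is accepted.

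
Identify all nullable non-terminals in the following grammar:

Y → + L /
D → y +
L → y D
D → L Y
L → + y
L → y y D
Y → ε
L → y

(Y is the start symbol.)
A non-terminal is nullable if it can derive ε (the empty string): either it has an ε-production, or it has a production whose right-hand side consists entirely of nullable non-terminals.

ε-productions: Y → ε
So Y is immediately nullable.
No further non-terminal can be added: every production for the remaining non-terminals contains a terminal or a non-nullable non-terminal.
Nullable = { 'Y' }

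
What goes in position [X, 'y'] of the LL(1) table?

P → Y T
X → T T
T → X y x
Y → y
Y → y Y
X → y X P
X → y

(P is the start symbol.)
X → T T, X → y X P, X → y

To find M[X, 'y'], we find productions for X where 'y' is in the predict set (PREDICT(N → α) = (FIRST(α) \ {ε}) ∪ (FOLLOW(N) if α ⇒* ε)).

Relevant sets:
  FIRST(T) = { 'y' }

X → T T: PREDICT = { 'y' }
  'y' is in predict set, so this production goes in M[X, 'y']
X → y X P: PREDICT = { 'y' }
  'y' is in predict set, so this production goes in M[X, 'y']
X → y: PREDICT = { 'y' }
  'y' is in predict set, so this production goes in M[X, 'y']

M[X, 'y'] = X → T T, X → y X P, X → y  (a multiply-defined cell — the grammar is not LL(1))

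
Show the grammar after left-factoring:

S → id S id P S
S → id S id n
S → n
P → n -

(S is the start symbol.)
Left-factoring transforms A → αβ₁ | αβ₂ into A → αA' and A' → β₁ | β₂
(α is the longest common prefix among the alternatives). Repeat until
no nonterminal has two alternatives with a common prefix.

Round 1: S has alternatives sharing prefix 'id S id'. Introduce S': S → id S id S'
  Add: S' → P S
  Add: S' → n

No remaining common prefixes — done.

Resulting grammar:
S → id S id S'
S' → P S
S' → n
S → n
P → n -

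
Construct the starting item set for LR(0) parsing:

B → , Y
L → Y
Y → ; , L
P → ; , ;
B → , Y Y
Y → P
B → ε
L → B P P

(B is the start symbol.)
{ [B → . , Y Y], [B → . , Y], [B → .], [B' → . B] }

First, augment the grammar with B' → B
I₀ = CLOSURE({ [B' → . B] }):
  [B' → . B] has the dot before B: add [B → . , Y], [B → . , Y Y], [B → .]
No further items can be added.

I₀ = { [B → . , Y Y], [B → . , Y], [B → .], [B' → . B] }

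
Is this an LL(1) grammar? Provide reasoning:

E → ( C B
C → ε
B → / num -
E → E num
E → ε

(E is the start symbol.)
No. Predict set conflict for E: { '(' }

A grammar is LL(1) if for each non-terminal N with multiple productions, the predict sets of those productions are pairwise disjoint, where PREDICT(N → α) = (FIRST(α) \ {ε}) ∪ (FOLLOW(N) if α ⇒* ε).

Relevant sets:
  FIRST(E) = { '(', 'num', ε }
  FOLLOW(E) = { $, 'num' }

For E:
  PREDICT(E → '(' C B) = { '(' }
  PREDICT(E → E num) = { '(', 'num' }
  PREDICT(E → ε) = { $, 'num' }
C, B have a single production, so nothing to check there.

Conflict found: Predict set conflict for E: { '(' }
The grammar is NOT LL(1).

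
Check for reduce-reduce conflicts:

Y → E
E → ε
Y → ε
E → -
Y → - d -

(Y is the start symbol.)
Yes — I0: [E → .] vs [Y → .]

A reduce-reduce conflict occurs when an LR(0) state has two complete items [A → α .] and [B → β .] — both call for a reduction, and with no lookahead the parser cannot choose between them.

Augment with Y' → Y and build the canonical LR(0) collection (I0 = CLOSURE({[Y' → . Y]}), then GOTO on every symbol after a dot until no new states appear). It has 6 states:
  I0: { [E → . -], [E → .], [Y → . - d -], [Y → . E], [Y → .], [Y' → . Y] }  — shift, 2 reduces
  I1: { [E → - .], [Y → - . d -] }  — shift, reduce
  I2: { [Y → E .] }  — reduce
  I3: { [Y' → Y .] }  — accept
  I4: { [Y → - d . -] }  — shift
  I5: { [Y → - d - .] }  — reduce

I0 contains complete items [E → .], [Y → .] — reduce-reduce conflict.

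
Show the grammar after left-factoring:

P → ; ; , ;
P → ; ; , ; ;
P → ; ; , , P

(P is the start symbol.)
P → ; ; , P'
P' → ; P''
P'' → ε
P'' → ;
P' → , P

Left-factoring transforms A → αβ₁ | αβ₂ into A → αA' and A' → β₁ | β₂
(α is the longest common prefix among the alternatives). Repeat until
no nonterminal has two alternatives with a common prefix.

Round 1: P has alternatives sharing prefix '; ; ,'. Introduce P': P → ; ; , P'
  Add: P' → ;
  Add: P' → ; ;
  Add: P' → , P

Round 2: P' has alternatives sharing prefix ';'. Introduce P'': P' → ; P''
  Add: P'' → ε
  Add: P'' → ;

No remaining common prefixes — done.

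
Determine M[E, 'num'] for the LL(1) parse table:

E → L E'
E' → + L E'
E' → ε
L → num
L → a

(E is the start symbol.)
To find M[E, 'num'], we find productions for E where 'num' is in the predict set (PREDICT(N → α) = (FIRST(α) \ {ε}) ∪ (FOLLOW(N) if α ⇒* ε)).

Relevant sets:
  FIRST(L) = { 'a', 'num' }

E → L E': PREDICT = { 'a', 'num' }
  'num' is in predict set, so this production goes in M[E, 'num']

M[E, 'num'] = E → L E'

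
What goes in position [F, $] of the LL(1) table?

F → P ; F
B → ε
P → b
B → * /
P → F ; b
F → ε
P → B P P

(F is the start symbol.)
F → ε

To find M[F, $], we find productions for F where $ is in the predict set (PREDICT(N → α) = (FIRST(α) \ {ε}) ∪ (FOLLOW(N) if α ⇒* ε)).

Relevant sets:
  FIRST(P) = { '*', ';', 'b' }
  FOLLOW(F) = { $, ';' }

F → P ; F: PREDICT = { '*', ';', 'b' }
F → ε: PREDICT = { $, ';' }
  $ is in predict set, so this production goes in M[F, $]

M[F, $] = F → ε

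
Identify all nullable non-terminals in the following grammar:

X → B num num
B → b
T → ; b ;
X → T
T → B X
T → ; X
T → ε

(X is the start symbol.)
{ 'T', 'X' }

ε-productions: T → ε
So T is immediately nullable.
X → T: every symbol on the right is nullable, so X is nullable too.
No further non-terminal can be added: every production for the remaining non-terminals contains a terminal or a non-nullable non-terminal.
Nullable = { 'T', 'X' }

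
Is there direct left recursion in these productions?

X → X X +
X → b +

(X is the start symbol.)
Yes, X is left-recursive

X → X X +: LEFT RECURSIVE (starts with X)
X → b +: starts with b

The grammar has direct left recursion on: X.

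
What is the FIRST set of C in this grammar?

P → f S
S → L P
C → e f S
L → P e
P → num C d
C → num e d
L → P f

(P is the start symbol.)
{ 'e', 'num' }

From C → e f S:
  - e is a terminal: add 'e' and stop
From C → num e d:
  - num is a terminal: add 'num' and stop

Collecting: FIRST(C) = { 'e', 'num' }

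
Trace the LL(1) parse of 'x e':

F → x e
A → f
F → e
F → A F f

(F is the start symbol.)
LL(1) parsing maintains a stack (initially the start symbol over $) and the input. At each step: if the stack top is a terminal, match it against the current input token; if it is a non-terminal N, replace it with the RHS of M[N, lookahead] (the unique production whose predict set contains the lookahead).

Stack is shown with the top on the left.

Stack  Input  Action
--------------------
F $    x e $  output F → x e
x e $  x e $  match 'x'
e $    e $    match 'e'
$      $      accept

The string is accepted.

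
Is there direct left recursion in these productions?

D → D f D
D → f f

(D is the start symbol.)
Yes, D is left-recursive

Direct left recursion occurs when N → N α for some non-terminal N (the right-hand side begins with the left-hand side itself).

D → D f D: LEFT RECURSIVE (starts with D)
D → f f: starts with f

The grammar has direct left recursion on: D.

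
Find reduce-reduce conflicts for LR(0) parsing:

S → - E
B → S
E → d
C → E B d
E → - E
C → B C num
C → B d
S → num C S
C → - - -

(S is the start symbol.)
Yes — I14: [C → B d .] vs [E → d .]; I17: [E → - E .] vs [S → - E .]

A reduce-reduce conflict occurs when an LR(0) state has two complete items [A → α .] and [B → β .] — both call for a reduction, and with no lookahead the parser cannot choose between them.

Augment with S' → S and build the canonical LR(0) collection (I0 = CLOSURE({[S' → . S]}), then GOTO on every symbol after a dot until no new states appear). It has 22 states:
  I0: { [S → . - E], [S → . num C S], [S' → . S] }  — shift
  I1: { [E → . - E], [E → . d], [S → - . E] }  — shift
  I2: { [S' → S .] }  — accept
  I3: { [B → . S], [C → . - - -], [C → . B C num], [C → . B d], [C → . E B d], [E → . - E], [E → . d], [S → . - E], [S → . num C S], [S → num . C S] }  — shift
  I4: { [C → - . - -], [E → - . E], [E → . - E], [E → . d], [S → - . E] }  — shift
  I5: { [B → . S], [C → . - - -], [C → . B C num], [C → . B d], [C → . E B d], [C → B . C num], [C → B . d], [E → . - E], [E → . d], [S → . - E], [S → . num C S] }  — shift
  I6: { [S → . - E], [S → . num C S], [S → num C . S] }  — shift
  I7: { [B → . S], [C → E . B d], [S → . - E], [S → . num C S] }  — shift
  I8: { [B → S .] }  — reduce
  I9: { [E → d .] }  — reduce
  I10: { [C → E B . d] }  — shift
  I11: { [C → E B d .] }  — reduce
  I12: { [S → num C S .] }  — reduce
  I13: { [C → B C . num] }  — shift
  I14: { [C → B d .], [E → d .] }  — 2 reduces
  I15: { [C → B C num .] }  — reduce
  I16: { [C → - - . -], [E → - . E], [E → . - E], [E → . d] }  — shift
  I17: { [E → - E .], [S → - E .] }  — 2 reduces
  I18: { [C → - - - .], [E → - . E], [E → . - E], [E → . d] }  — shift, reduce
  I19: { [E → - E .] }  — reduce
  I20: { [E → - . E], [E → . - E], [E → . d] }  — shift
  I21: { [S → - E .] }  — reduce

I14 contains complete items [C → B d .], [E → d .] — reduce-reduce conflict.
I17 contains complete items [E → - E .], [S → - E .] — reduce-reduce conflict.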